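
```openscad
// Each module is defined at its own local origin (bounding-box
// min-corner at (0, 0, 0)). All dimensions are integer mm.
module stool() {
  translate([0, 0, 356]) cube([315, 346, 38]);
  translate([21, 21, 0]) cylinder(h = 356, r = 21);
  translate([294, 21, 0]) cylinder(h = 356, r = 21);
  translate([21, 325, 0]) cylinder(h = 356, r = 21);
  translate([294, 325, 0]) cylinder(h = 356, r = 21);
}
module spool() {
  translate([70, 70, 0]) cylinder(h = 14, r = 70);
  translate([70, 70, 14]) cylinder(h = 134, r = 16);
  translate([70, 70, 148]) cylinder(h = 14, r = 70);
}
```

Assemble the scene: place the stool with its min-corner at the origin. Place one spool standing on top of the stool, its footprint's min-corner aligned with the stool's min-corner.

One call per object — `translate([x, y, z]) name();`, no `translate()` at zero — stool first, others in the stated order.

stool();
translate([0, 0, 394]) spool();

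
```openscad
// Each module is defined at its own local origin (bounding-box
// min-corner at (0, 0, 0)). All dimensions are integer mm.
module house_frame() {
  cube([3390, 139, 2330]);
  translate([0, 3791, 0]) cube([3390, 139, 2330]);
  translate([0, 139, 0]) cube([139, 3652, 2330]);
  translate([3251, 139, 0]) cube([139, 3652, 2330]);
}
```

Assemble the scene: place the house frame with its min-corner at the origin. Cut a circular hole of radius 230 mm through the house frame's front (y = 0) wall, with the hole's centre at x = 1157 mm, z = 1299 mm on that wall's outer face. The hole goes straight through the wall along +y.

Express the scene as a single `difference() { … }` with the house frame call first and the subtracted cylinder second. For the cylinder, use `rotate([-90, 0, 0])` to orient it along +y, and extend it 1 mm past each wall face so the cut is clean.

difference() {
  house_frame();
  translate([1157, -1, 1299]) rotate([-90, 0, 0]) cylinder(h = 141, r = 230);
}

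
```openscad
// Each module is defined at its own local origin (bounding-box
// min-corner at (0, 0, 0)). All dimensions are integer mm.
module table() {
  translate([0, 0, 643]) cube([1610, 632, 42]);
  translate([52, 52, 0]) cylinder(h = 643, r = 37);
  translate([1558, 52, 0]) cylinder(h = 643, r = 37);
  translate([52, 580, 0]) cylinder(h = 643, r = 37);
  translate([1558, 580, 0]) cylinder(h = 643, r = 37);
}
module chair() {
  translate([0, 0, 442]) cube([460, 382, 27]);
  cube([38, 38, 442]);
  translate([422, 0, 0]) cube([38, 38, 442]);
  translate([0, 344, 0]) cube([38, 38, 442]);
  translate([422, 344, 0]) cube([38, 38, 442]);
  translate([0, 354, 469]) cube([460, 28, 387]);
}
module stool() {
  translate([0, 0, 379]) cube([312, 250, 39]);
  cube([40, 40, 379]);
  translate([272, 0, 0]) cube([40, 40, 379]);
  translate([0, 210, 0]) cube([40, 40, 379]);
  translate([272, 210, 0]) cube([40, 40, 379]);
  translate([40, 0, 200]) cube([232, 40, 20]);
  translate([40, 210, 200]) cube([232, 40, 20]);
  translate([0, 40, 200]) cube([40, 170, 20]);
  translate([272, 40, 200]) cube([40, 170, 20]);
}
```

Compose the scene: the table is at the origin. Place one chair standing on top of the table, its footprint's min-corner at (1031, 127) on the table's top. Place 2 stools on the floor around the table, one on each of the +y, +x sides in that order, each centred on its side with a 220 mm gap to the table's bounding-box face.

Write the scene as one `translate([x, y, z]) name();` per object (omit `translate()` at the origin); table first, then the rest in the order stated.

table();
translate([1031, 127, 685]) chair();
translate([649, 852, 0]) stool();
translate([1830, 191, 0]) stool();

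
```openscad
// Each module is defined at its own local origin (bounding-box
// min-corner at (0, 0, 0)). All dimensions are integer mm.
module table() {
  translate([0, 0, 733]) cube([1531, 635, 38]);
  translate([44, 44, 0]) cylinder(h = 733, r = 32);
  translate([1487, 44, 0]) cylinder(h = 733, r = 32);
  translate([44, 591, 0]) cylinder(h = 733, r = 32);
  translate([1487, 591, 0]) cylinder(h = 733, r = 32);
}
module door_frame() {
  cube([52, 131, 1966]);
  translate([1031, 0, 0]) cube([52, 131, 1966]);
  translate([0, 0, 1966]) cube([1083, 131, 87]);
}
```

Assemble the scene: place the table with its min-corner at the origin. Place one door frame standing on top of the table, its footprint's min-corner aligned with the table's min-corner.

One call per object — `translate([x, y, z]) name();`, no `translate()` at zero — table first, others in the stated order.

table();
translate([0, 0, 771]) door_frame();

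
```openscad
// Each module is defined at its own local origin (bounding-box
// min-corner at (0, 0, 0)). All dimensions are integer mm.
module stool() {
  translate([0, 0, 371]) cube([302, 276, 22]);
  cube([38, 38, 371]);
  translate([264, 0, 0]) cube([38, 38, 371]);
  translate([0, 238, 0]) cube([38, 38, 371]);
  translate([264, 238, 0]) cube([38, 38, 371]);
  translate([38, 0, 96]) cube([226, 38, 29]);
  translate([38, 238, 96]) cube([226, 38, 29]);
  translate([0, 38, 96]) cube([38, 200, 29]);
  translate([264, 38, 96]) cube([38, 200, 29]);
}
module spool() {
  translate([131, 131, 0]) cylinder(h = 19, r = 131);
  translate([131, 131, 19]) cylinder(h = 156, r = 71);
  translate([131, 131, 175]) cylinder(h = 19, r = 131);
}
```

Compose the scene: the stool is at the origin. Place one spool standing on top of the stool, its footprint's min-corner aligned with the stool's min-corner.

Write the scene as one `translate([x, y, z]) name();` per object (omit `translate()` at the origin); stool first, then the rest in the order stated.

stool();
translate([0, 0, 393]) spool();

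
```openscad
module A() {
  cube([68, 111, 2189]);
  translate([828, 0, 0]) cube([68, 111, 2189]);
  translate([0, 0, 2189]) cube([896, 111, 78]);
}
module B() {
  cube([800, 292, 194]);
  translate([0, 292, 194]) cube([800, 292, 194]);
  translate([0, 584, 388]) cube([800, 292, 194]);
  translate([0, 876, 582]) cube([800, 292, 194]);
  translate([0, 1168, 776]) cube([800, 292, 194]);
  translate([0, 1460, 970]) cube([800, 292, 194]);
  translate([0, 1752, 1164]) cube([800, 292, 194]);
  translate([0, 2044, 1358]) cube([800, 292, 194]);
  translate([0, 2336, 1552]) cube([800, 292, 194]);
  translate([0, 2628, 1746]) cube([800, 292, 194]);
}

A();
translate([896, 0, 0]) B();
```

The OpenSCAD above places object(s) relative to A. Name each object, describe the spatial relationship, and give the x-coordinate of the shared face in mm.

A is a door frame. B is a staircase. The staircase is against the door frame's +x side, with their −y faces flush. The x-coordinate of the shared face is 896 mm.

The door frame's +x face and the staircase's −x face are both at x = 896 mm.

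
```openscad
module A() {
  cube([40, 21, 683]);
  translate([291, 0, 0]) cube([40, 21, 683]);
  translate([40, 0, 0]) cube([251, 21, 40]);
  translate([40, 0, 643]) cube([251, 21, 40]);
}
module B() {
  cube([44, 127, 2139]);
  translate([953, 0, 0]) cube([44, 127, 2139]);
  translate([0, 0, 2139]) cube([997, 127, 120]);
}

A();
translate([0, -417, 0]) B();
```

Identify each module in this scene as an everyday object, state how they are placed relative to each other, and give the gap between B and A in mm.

A is a picture frame. B is a door frame. The door frame is on the floor beside the picture frame on its −y side. The gap between the door frame and the picture frame is 290 mm.

The door frame's nearest face is 290 mm from the picture frame's −y face.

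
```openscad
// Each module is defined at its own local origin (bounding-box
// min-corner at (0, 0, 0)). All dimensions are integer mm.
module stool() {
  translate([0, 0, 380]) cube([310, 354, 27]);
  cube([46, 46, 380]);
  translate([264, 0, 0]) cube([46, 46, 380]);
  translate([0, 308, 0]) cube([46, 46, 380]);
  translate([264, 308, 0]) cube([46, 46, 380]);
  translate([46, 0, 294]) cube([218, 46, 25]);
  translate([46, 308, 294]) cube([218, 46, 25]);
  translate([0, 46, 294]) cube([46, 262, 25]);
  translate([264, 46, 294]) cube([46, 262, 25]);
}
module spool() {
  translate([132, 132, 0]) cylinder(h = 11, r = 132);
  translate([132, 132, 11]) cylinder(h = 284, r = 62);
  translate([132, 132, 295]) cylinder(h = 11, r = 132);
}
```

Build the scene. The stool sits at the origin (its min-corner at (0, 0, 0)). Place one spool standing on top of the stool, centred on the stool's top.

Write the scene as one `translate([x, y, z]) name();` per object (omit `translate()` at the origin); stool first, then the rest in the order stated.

stool();
translate([23, 45, 407]) spool();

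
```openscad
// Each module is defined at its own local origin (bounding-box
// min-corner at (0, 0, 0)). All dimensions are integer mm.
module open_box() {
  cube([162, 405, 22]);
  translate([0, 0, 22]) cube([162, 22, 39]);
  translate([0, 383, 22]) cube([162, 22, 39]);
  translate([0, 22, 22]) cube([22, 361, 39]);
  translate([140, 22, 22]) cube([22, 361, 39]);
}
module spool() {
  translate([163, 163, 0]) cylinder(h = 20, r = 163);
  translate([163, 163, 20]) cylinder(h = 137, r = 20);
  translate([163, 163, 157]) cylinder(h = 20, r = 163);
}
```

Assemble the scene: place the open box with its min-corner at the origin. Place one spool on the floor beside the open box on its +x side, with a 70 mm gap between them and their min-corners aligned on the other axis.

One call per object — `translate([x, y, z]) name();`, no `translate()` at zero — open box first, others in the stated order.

open_box();
translate([232, 0, 0]) spool();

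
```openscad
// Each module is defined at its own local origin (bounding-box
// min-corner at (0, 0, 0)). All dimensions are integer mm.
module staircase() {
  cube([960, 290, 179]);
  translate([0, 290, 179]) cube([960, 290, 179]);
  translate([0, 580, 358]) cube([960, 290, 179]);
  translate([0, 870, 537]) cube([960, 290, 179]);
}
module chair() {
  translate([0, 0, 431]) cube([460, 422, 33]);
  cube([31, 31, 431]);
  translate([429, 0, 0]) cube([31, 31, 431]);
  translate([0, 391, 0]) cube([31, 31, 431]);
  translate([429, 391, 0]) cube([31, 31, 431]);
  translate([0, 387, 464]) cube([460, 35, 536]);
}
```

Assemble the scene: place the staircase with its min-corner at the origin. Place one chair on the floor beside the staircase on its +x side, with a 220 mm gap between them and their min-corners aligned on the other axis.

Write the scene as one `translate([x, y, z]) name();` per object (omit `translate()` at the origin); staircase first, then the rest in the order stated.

staircase();
translate([1180, 0, 0]) chair();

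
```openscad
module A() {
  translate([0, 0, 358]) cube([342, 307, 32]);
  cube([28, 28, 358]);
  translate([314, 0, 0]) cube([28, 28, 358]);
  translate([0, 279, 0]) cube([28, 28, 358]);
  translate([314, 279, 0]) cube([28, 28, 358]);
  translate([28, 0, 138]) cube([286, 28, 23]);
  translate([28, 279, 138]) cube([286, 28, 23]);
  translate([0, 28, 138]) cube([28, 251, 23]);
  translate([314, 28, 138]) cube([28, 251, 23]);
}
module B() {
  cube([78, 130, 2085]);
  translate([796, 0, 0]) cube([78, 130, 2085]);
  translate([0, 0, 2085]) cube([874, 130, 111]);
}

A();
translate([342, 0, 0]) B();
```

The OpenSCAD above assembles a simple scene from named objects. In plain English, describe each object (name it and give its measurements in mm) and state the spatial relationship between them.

A is a simple wooden stool: a rectangular seat 342 mm (x) by 307 mm (y), 32 mm thick, top face at z = 390 mm, on four square legs, each 28×28 mm in cross-section. The legs rest on z = 0, each flush with a corner of the seat. Four stretchers, 28 mm wide and 23 mm tall, connect adjacent legs with their undersides at z = 138 mm, each running between the inner faces of the legs it joins and aligned with the legs' outer faces on the other axis.

B is a door frame. The clear opening is 718 mm wide and 2085 mm high. Two 78 mm wide jambs, 130 mm deep, stand either side of the opening from the floor to the top of the opening. A 111 mm thick head sits across the top of both jambs, spanning the full outside width of the frame.

The door frame is against the stool's +x side, with their −y faces flush.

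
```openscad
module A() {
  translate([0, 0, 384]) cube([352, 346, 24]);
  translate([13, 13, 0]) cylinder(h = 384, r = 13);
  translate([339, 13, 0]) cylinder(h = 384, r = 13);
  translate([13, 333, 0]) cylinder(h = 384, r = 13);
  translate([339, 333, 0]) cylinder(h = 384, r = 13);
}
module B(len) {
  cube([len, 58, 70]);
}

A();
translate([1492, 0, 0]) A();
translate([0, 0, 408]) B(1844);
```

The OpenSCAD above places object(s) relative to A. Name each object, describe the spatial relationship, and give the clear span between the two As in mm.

A is a stool. B is a beam. A beam spans the tops of two stools. The clear span between the two stools is 1140 mm.

Second stool starts at x = 1492; first ends at x = 352; clear span = 1492 − 352 = 1140 mm.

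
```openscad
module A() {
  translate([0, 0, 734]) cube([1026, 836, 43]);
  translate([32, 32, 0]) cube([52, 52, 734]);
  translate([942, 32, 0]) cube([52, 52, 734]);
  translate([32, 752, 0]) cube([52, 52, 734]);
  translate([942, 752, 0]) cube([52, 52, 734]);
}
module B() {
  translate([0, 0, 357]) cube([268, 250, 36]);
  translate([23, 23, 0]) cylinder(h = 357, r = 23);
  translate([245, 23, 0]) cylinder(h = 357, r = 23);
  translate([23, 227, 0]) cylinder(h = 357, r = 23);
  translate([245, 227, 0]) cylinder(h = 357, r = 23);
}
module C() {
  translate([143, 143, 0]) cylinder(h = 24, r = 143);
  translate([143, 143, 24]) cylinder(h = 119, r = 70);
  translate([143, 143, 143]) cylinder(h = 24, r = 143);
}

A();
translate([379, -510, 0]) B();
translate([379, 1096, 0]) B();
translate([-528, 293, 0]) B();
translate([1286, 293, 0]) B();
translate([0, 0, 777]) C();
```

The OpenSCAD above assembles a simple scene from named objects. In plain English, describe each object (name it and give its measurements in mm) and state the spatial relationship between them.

A is a rectangular dining table. The top is 1026×836×43 mm with its upper surface at z = 777 mm. It stands on four 52×52 mm square legs, each inset 32 mm from the nearest pair of top edges, running from the floor to the underside of the top.

B is a four-legged stool. The seat is 268×250 mm, 36 mm thick, top at z = 393 mm. It stands on four round legs, each 46 mm in diameter, from z = 0 to the seat underside, each leg's axis is inset half a diameter from the nearest pair of seat edges (so the leg's bounding box is flush with the corner).

C is a spool: two coaxial disc flanges of radius 143 mm and thickness 24 mm, joined by a core cylinder of radius 70 mm and height 119 mm. The lower flange rests on z = 0 and the three cylinders share a vertical axis.

Four stools sit around the table at the −y, +y, −x, +x sides. The spool is on top of the table.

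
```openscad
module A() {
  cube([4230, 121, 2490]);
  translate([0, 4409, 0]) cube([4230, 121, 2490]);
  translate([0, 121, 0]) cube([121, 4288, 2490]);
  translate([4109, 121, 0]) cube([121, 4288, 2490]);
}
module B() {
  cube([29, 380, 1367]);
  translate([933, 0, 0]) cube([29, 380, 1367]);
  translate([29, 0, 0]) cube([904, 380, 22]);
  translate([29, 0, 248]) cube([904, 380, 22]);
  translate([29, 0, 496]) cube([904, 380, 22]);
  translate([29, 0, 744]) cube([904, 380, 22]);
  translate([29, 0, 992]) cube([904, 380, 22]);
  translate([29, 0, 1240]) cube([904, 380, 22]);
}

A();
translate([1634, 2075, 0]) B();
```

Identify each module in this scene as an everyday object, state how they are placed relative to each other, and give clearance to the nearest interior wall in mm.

A is a house frame. B is a bookshelf. The bookshelf sits inside the house frame, centred. The clearance to the nearest interior wall is 1513 mm.

Clearances: x = 1513, y = 1954; minimum 1513 mm.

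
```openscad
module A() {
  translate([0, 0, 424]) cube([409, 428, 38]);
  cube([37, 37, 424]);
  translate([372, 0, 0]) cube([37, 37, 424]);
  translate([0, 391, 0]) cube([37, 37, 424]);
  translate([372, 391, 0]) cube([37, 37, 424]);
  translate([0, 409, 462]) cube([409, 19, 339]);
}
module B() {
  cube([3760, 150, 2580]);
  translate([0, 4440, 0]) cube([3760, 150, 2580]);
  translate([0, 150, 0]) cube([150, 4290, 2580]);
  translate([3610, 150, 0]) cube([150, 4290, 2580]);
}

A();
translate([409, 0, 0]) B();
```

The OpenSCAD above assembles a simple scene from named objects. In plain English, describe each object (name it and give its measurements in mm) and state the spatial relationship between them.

A is a chair: 409×428 mm seat, 38 mm thick, top at z = 462 mm, on four 37 mm square corner legs flush with the seat edges. A 19 mm thick backrest slab spans the full seat width, extending 339 mm above the seat top, its back face flush with the seat's +y edge.

B is a box-shaped house frame (walls only): outside footprint 3760×4590 mm, wall height 2580 mm, wall thickness 150 mm. The two y-facing walls run the full x-width; the two x-facing walls fit between the inner faces of the y-facing walls.

The house frame is against the chair's +x side, with their −y faces flush.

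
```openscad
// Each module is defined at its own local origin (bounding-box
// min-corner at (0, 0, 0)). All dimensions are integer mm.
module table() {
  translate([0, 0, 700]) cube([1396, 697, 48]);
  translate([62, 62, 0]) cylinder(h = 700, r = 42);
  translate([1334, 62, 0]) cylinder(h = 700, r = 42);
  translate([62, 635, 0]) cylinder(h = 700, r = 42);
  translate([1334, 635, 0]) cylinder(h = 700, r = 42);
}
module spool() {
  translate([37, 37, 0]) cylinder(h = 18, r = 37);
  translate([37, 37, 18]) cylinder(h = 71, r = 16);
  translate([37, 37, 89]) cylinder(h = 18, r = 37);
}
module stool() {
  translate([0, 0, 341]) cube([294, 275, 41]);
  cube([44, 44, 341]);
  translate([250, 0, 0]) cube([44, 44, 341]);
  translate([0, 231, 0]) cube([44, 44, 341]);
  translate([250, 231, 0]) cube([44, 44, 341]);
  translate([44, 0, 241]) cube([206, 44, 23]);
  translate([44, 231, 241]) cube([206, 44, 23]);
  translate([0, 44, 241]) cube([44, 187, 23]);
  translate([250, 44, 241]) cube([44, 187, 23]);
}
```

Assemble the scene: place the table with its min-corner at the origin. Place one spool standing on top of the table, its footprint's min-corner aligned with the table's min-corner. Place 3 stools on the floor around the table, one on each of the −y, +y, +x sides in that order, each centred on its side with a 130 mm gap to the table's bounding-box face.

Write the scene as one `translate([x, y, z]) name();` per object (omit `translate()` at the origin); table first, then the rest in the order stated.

table();
translate([0, 0, 748]) spool();
translate([551, -405, 0]) stool();
translate([551, 827, 0]) stool();
translate([1526, 211, 0]) stool();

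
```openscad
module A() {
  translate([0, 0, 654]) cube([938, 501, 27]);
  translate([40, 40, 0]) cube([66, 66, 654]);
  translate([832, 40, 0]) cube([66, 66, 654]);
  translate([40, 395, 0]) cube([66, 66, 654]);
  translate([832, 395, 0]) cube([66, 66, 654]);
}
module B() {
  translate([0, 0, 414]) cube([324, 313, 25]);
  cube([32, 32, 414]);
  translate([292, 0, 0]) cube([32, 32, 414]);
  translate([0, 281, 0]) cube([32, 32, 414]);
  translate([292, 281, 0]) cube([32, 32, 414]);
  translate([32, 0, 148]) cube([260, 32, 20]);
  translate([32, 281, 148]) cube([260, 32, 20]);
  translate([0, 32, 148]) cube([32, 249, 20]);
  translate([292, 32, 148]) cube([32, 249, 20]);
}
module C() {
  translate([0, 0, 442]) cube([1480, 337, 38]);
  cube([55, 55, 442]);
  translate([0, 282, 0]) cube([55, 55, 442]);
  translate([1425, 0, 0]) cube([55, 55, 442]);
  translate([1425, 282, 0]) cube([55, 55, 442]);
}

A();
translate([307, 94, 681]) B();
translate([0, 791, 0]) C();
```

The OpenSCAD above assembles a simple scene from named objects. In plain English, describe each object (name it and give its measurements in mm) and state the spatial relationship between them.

A is a rectangular dining table. The top is 938×501×27 mm with its upper surface at z = 681 mm. It stands on four 66×66 mm square legs, each inset 40 mm from the nearest pair of top edges, running from the floor to the underside of the top.

B is a simple wooden stool: a rectangular seat 324 mm (x) by 313 mm (y), 25 mm thick, top face at z = 439 mm, on four square legs, each 32×32 mm in cross-section. The legs rest on z = 0, each flush with a corner of the seat. Four stretchers, 32 mm wide and 20 mm tall, connect adjacent legs with their undersides at z = 148 mm, each running between the inner faces of the legs it joins and aligned with the legs' outer faces on the other axis.

C is a long wooden bench with a 1480 mm (x) × 337 mm (y) seat, 38 mm thick, its top surface 480 mm above the floor. Four 55 mm square legs at the seat corners, flush with the edges, run from z = 0 to the seat underside.

The stool is on top of the table, centred. The bench is on the floor beside the table on its +y side.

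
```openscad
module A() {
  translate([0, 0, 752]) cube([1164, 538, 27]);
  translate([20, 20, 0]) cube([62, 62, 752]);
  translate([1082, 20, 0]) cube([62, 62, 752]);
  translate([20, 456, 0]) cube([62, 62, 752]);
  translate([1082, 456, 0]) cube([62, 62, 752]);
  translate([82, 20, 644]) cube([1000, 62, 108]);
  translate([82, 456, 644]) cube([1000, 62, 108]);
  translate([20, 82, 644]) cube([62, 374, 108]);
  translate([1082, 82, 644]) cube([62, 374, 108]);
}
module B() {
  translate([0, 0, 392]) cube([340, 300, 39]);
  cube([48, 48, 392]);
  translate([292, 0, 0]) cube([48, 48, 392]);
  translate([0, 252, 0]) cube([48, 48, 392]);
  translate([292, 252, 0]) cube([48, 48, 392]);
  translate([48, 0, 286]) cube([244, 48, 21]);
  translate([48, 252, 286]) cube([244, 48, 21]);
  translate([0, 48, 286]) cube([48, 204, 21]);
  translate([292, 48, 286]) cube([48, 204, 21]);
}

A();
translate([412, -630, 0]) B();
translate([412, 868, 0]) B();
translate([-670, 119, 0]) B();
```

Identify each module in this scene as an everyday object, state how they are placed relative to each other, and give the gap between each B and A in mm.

Each stool's nearest face is 330 mm from the table's bounding box.

A is a table. B is a stool. Three stools sit around the table at the −y, +y, −x sides. The gap between each stool and the table is 330 mm.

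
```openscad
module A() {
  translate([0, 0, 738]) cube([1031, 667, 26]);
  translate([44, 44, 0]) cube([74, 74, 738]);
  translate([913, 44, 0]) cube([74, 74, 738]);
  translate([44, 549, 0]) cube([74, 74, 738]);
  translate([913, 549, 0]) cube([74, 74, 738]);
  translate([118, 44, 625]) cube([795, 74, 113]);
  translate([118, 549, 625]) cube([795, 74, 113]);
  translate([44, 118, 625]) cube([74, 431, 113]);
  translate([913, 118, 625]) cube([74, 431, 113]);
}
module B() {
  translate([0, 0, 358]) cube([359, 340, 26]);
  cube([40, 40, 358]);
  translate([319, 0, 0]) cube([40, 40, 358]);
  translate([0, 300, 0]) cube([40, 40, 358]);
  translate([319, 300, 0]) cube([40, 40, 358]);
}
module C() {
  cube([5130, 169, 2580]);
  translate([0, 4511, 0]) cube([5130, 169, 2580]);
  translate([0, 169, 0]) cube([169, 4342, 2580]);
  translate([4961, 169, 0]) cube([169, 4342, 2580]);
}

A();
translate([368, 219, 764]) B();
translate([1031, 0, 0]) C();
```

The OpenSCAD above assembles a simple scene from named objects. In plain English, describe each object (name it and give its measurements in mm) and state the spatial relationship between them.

A is a rectangular dining table. The top is 1031×667×26 mm with its upper surface at z = 764 mm. It stands on four 74×74 mm square legs, each inset 44 mm from the nearest pair of top edges, running from the floor to the underside of the top. Four apron rails, 74 mm thick and 113 mm tall, run between adjacent legs with their top edges flush with the underside of the top and their outer faces flush with the legs' outer faces.

B is a simple wooden stool: a rectangular seat 359 mm (x) by 340 mm (y), 26 mm thick, top face at z = 384 mm, on four square legs, each 40×40 mm in cross-section. The legs rest on z = 0, each flush with a corner of the seat.

C is a box-shaped house frame (walls only): outside footprint 5130×4680 mm, wall height 2580 mm, wall thickness 169 mm. The two y-facing walls run the full x-width; the two x-facing walls fit between the inner faces of the y-facing walls.

The stool is on top of the table. The house frame is against the table's +x side, with their −y faces flush.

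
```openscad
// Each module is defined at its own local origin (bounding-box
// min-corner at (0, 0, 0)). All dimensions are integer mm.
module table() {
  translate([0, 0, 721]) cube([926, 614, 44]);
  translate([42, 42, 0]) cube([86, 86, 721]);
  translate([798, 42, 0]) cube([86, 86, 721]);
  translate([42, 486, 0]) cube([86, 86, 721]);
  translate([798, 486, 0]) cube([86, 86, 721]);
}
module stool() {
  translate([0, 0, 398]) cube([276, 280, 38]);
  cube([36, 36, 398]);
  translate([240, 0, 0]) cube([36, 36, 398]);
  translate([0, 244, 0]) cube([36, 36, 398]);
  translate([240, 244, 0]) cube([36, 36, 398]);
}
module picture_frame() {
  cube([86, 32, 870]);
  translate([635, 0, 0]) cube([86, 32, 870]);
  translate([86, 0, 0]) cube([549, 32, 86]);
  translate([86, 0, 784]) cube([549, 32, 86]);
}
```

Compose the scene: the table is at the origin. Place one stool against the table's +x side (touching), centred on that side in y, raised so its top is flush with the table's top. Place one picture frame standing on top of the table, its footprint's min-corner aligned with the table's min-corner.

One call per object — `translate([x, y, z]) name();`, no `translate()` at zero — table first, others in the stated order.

table();
translate([926, 167, 329]) stool();
translate([0, 0, 765]) picture_frame();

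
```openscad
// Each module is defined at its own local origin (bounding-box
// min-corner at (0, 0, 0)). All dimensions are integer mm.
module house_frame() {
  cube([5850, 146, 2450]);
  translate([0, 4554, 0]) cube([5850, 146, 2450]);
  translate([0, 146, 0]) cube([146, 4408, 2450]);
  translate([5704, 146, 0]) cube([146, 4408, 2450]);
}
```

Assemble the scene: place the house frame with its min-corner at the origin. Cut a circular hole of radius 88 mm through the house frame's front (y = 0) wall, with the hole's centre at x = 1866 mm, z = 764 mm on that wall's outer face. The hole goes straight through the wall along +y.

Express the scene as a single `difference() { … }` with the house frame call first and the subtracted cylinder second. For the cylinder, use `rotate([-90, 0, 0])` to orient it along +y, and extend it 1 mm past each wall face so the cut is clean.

difference() {
  house_frame();
  translate([1866, -1, 764]) rotate([-90, 0, 0]) cylinder(h = 148, r = 88);
}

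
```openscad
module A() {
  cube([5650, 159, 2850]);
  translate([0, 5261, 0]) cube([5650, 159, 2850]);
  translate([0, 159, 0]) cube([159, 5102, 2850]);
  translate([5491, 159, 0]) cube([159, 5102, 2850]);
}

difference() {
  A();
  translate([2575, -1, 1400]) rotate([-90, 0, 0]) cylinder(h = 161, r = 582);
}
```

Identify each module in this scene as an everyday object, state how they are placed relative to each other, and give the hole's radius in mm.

A is a house frame. The house frame has a circular hole through its front wall. The hole's radius is 582 mm.

The subtracted cylinder has r = 582 mm.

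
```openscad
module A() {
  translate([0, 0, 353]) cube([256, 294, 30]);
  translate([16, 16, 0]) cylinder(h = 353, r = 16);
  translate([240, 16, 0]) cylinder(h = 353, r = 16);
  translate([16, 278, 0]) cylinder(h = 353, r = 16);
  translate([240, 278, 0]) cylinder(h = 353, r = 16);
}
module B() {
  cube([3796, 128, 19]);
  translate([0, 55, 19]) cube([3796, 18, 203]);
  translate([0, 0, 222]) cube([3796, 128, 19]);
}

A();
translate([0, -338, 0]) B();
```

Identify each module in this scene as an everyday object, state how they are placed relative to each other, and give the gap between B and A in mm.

The I-beam's nearest face is 210 mm from the stool's −y face.

A is a stool. B is an I-beam. The I-beam is on the floor beside the stool on its −y side. The gap between the I-beam and the stool is 210 mm.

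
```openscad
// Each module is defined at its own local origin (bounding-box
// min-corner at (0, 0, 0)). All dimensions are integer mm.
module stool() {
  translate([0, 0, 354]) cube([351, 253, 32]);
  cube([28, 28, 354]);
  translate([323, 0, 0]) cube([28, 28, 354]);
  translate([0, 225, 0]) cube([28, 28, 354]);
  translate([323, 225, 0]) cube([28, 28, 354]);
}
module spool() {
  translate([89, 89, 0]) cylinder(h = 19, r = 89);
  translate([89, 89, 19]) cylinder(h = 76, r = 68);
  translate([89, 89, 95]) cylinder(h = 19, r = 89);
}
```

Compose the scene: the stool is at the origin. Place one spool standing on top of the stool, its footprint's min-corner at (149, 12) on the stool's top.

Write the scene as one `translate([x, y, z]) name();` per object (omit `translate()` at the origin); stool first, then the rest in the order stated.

stool();
translate([149, 12, 386]) spool();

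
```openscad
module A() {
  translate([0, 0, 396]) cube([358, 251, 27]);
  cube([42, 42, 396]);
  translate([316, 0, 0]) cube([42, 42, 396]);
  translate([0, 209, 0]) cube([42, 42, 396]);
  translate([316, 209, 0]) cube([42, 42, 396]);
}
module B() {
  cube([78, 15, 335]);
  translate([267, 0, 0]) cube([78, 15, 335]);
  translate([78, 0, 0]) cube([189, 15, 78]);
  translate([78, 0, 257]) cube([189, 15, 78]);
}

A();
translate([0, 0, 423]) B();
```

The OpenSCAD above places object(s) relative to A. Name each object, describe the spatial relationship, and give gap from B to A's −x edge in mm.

A is a stool. B is a picture frame. The picture frame is on top of the stool. The gap from the picture frame to the stool's −x edge is 0 mm.

The picture frame's min-x is at 0; the stool's min-x is 0; gap = 0 mm.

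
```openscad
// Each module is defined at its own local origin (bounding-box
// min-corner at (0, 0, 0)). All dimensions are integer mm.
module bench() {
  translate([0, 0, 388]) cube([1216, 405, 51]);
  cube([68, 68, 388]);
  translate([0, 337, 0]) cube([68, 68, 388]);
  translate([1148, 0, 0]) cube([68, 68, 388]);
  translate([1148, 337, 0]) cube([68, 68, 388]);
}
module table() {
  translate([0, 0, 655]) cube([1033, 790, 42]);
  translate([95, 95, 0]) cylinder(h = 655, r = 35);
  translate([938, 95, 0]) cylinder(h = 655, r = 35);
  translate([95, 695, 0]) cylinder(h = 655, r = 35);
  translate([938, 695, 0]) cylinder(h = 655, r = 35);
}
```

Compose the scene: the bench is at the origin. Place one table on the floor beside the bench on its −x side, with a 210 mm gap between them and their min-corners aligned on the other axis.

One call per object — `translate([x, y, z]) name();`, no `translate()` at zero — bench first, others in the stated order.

bench();
translate([-1243, 0, 0]) table();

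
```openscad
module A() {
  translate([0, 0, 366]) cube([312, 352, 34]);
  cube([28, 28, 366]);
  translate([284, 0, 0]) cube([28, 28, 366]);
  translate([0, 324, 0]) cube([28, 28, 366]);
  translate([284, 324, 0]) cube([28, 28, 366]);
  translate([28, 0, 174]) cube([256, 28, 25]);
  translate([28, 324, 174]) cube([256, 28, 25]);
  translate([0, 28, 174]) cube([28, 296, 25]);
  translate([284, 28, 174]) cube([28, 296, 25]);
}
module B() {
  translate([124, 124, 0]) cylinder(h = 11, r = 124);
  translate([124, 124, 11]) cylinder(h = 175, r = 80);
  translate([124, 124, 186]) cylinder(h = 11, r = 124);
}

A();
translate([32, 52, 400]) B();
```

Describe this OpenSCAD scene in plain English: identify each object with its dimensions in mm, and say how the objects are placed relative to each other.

A is a four-legged stool. The seat is 312×352 mm, 34 mm thick, top at z = 400 mm. It stands on four square legs, each 28×28 mm in cross-section, from z = 0 to the seat underside, each flush with a corner of the seat. Four stretchers, 28 mm wide and 25 mm tall, connect adjacent legs with their undersides at z = 174 mm, each running between the inner faces of the legs it joins and aligned with the legs' outer faces on the other axis.

B is a spool: two coaxial disc flanges of radius 124 mm and thickness 11 mm, joined by a core cylinder of radius 80 mm and height 175 mm. The lower flange rests on z = 0 and the three cylinders share a vertical axis.

The spool is on top of the stool, centred.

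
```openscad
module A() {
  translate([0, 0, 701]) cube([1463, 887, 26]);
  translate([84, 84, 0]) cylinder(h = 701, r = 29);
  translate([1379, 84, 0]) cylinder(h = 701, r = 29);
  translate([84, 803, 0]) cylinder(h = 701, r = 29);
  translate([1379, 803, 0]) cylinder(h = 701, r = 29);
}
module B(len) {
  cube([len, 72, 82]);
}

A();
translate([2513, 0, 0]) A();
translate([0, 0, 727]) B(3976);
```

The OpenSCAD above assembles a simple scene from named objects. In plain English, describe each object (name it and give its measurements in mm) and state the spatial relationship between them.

A is a table with a 1463×887 mm rectangular top, 26 mm thick, top surface at z = 727 mm, supported by four round legs of 58 mm diameter, each leg's bounding box inset 55 mm from the nearest pair of top edges, running from the floor.

B is a rectangular beam 3976 mm long (x), 72 mm deep (y), 82 mm thick (z).

The beam spans the tops of two tables placed 1050 mm apart, resting at z = 727 mm.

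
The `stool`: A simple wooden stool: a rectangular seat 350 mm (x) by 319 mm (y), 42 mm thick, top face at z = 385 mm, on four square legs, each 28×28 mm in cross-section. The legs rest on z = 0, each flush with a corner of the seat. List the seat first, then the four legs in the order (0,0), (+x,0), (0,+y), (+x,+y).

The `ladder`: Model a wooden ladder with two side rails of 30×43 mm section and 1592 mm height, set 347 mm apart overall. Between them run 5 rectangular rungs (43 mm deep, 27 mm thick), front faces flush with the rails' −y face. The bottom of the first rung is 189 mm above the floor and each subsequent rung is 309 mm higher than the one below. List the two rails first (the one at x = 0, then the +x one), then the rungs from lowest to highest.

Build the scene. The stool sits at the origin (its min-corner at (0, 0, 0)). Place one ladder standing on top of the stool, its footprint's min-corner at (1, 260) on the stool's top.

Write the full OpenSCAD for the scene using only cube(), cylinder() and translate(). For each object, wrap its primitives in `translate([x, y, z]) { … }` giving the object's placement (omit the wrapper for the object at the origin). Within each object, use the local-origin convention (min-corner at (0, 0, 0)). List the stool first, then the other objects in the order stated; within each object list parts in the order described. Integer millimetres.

translate([0, 0, 343]) cube([350, 319, 42]);
cube([28, 28, 343]);
translate([322, 0, 0]) cube([28, 28, 343]);
translate([0, 291, 0]) cube([28, 28, 343]);
translate([322, 291, 0]) cube([28, 28, 343]);
translate([1, 260, 385]) {
  cube([30, 43, 1592]);
  translate([317, 0, 0]) cube([30, 43, 1592]);
  translate([30, 0, 189]) cube([287, 43, 27]);
  translate([30, 0, 498]) cube([287, 43, 27]);
  translate([30, 0, 807]) cube([287, 43, 27]);
  translate([30, 0, 1116]) cube([287, 43, 27]);
  translate([30, 0, 1425]) cube([287, 43, 27]);
}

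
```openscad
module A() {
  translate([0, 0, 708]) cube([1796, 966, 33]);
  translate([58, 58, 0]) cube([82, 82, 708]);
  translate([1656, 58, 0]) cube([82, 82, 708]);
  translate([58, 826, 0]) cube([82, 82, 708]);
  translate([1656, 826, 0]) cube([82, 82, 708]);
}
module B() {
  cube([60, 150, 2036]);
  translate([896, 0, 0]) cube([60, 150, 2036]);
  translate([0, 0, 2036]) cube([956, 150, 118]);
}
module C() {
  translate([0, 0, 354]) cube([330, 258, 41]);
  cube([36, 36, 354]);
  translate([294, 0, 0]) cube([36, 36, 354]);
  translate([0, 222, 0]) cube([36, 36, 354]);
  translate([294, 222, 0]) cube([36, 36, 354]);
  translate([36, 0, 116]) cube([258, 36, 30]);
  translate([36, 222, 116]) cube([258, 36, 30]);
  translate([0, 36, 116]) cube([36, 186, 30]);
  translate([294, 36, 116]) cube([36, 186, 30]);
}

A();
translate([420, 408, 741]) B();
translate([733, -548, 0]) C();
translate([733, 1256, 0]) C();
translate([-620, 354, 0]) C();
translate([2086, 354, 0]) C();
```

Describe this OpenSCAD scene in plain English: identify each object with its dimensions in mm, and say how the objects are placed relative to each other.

A is a table with a 1796×966 mm rectangular top, 33 mm thick, top surface at z = 741 mm, supported by four 82×82 mm square legs, each inset 58 mm from the nearest pair of top edges, running from the floor.

B is a door frame. The clear opening is 836 mm wide and 2036 mm high. Two 60 mm wide jambs, 150 mm deep, stand either side of the opening from the floor to the top of the opening. A 118 mm thick head sits across the top of both jambs, spanning the full outside width of the frame.

C is a simple wooden stool: a rectangular seat 330 mm (x) by 258 mm (y), 41 mm thick, top face at z = 395 mm, on four square legs, each 36×36 mm in cross-section. The legs rest on z = 0, each flush with a corner of the seat. Four stretchers, 36 mm wide and 30 mm tall, connect adjacent legs with their undersides at z = 116 mm, each running between the inner faces of the legs it joins and aligned with the legs' outer faces on the other axis.

The door frame is on top of the table, centred. Four stools sit around the table at the −y, +y, −x, +x sides.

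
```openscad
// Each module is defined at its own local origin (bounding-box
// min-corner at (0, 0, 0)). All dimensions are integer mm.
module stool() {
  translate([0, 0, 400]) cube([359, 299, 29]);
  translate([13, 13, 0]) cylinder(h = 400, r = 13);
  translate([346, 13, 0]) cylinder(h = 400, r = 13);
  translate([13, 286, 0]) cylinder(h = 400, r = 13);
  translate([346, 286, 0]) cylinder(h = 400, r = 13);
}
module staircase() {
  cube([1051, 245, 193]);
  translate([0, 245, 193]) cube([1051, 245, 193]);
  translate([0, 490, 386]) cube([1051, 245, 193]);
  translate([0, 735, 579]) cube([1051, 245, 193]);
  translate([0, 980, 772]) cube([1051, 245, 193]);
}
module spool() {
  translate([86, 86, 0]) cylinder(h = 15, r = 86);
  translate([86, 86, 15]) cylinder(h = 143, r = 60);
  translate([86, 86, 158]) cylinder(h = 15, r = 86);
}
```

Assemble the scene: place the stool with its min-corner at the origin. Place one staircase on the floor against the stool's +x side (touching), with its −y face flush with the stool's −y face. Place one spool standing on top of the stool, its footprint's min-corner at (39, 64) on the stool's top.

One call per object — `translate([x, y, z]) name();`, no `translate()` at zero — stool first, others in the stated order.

stool();
translate([359, 0, 0]) staircase();
translate([39, 64, 429]) spool();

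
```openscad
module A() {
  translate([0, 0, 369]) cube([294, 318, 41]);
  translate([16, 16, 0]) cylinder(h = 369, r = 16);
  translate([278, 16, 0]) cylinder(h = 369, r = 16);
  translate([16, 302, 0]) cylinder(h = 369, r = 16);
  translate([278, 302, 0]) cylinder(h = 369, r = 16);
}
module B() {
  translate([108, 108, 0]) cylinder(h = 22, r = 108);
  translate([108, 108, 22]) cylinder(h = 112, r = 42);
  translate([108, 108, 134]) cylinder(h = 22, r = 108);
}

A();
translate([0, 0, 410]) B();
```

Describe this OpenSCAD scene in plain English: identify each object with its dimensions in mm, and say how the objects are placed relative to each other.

A is a simple wooden stool: a rectangular seat 294 mm (x) by 318 mm (y), 41 mm thick, top face at z = 410 mm, on four round legs, each 32 mm in diameter. The legs rest on z = 0, each leg's axis is inset half a diameter from the nearest pair of seat edges (so the leg's bounding box is flush with the corner).

B is a spool: two coaxial disc flanges of radius 108 mm and thickness 22 mm, joined by a core cylinder of radius 42 mm and height 112 mm. The lower flange rests on z = 0 and the three cylinders share a vertical axis.

The spool is on top of the stool.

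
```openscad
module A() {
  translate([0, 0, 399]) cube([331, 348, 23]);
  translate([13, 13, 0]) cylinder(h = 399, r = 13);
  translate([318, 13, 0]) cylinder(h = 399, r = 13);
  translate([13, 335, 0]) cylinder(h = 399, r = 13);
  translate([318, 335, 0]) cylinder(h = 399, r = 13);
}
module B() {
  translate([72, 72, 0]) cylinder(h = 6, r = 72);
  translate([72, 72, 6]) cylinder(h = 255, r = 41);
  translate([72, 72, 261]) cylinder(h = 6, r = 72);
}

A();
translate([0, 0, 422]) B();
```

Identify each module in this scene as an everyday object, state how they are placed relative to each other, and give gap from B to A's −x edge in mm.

A is a stool. B is a spool. The spool is on top of the stool. The gap from the spool to the stool's −x edge is 0 mm.

The spool's min-x is at 0; the stool's min-x is 0; gap = 0 mm.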